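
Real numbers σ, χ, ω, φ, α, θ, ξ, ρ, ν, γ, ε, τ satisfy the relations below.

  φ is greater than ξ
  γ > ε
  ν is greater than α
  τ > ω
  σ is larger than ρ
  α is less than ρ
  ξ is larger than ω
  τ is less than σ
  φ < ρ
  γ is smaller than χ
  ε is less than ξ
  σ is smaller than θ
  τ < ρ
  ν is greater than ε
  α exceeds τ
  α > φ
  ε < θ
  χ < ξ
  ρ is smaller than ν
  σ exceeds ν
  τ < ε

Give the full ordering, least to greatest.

Each adjacent pair is fixed by a given relation: ω < τ; τ < ε; ε < γ; γ < χ; χ < ξ; ξ < φ; φ < α; α < ρ; ρ < ν; ν < σ; σ < θ. Chaining them end to end gives the full order.

ω < τ < ε < γ < χ < ξ < φ < α < ρ < ν < σ < θ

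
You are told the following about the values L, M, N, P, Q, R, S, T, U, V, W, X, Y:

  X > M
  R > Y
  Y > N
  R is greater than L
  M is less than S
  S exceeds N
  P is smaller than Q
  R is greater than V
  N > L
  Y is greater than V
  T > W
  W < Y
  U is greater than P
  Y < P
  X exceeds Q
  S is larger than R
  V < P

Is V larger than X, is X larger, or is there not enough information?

V < Y < P < Q < X, by transitivity through Y, P, Q.
So X is larger.

X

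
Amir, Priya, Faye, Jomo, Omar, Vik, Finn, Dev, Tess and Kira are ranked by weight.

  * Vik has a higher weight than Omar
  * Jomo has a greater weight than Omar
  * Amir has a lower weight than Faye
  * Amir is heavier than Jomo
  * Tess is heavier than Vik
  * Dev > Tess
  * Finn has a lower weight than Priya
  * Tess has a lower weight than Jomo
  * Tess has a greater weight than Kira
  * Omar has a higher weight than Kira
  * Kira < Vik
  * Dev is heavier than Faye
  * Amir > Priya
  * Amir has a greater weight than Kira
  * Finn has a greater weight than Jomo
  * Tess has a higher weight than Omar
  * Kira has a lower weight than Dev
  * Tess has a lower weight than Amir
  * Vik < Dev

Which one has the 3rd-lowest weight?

Vik

Chaining the given pairs: Kira < Omar < Vik < Tess < Jomo < Finn < Priya < Amir < Faye < Dev.
Counting 3 from the smallest end gives Vik.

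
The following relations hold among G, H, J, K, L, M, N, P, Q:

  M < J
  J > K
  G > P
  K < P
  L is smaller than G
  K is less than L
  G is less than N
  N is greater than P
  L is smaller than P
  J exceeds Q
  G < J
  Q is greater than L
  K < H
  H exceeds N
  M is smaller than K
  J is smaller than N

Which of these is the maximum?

H

M is not greatest since M < K; K is not greatest since K < L; L is not greatest since L < Q; P is not greatest since P < N; Q is not greatest since Q < J; G is not greatest since G < N; J is not greatest since J < N; N is not greatest since N < H.
Only H has nothing above it, so H is the maximum.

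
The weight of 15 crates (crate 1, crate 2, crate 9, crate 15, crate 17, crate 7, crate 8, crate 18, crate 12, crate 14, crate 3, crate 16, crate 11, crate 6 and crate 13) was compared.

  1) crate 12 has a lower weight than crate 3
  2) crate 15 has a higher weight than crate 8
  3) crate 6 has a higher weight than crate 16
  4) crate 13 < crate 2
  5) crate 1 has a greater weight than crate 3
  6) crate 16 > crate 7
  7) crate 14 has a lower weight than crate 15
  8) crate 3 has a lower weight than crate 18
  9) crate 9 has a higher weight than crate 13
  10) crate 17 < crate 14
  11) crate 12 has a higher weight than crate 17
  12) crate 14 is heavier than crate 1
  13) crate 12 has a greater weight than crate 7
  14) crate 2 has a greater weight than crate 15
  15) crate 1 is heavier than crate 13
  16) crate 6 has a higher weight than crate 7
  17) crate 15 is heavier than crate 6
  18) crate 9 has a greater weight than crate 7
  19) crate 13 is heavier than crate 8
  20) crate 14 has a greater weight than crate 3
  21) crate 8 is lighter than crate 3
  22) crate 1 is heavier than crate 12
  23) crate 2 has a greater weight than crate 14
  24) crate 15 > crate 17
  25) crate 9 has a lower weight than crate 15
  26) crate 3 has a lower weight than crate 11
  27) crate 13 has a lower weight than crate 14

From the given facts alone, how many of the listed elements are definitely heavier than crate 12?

7

From crate 12 the given relations immediately reach crate 3, crate 1.
From those, crate 11, crate 18, crate 14 — 5 in total.
From those, crate 15, crate 2 — 7 in total.
No other element is forced above crate 12 by the given relations, so the count is 7.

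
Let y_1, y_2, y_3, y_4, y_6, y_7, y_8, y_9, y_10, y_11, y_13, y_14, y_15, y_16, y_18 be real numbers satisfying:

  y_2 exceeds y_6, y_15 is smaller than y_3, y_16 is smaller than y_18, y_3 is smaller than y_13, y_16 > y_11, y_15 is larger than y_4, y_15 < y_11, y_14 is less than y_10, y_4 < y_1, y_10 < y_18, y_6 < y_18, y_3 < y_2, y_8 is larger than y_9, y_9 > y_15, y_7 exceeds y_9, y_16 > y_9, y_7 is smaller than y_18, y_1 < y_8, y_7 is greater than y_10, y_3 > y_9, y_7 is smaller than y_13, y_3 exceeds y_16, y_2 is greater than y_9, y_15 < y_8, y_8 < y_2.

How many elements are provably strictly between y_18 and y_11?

1

Chaining upward from y_11 reaches: y_16, y_3, y_13, y_2.
Chaining downward from y_18 reaches: y_14, y_4, y_15, y_9, y_10, y_6, y_16, y_7.
Strictly between y_11 and y_18 are those in both lists: y_16 — 1 element.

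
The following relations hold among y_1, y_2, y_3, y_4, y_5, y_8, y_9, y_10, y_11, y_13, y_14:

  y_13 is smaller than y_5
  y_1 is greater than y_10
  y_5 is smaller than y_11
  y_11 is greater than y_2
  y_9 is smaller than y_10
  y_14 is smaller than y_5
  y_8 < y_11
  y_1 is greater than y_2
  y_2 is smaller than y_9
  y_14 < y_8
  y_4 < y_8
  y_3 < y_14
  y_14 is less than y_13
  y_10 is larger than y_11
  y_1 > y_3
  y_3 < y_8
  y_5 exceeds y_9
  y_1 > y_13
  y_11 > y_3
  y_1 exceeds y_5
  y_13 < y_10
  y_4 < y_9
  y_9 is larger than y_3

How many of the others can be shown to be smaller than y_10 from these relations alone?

9

Directly below y_10: y_9, y_13, y_11.
One step further: y_3, y_4, y_14, y_2, y_8, y_5 (9 so far).
No other element is forced below y_10 by the given relations, so the count is 9.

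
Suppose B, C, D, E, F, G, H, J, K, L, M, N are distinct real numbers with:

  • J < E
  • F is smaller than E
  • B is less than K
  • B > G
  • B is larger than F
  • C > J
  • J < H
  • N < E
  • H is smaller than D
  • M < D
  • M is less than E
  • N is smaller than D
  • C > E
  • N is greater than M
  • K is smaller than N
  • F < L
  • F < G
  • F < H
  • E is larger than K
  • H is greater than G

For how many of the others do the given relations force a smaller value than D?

Directly below D: M, N, H.
One step further: J, F, G, K (7 so far).
One step further: B (8 so far).
No other element is forced below D by the given relations, so the count is 8.

8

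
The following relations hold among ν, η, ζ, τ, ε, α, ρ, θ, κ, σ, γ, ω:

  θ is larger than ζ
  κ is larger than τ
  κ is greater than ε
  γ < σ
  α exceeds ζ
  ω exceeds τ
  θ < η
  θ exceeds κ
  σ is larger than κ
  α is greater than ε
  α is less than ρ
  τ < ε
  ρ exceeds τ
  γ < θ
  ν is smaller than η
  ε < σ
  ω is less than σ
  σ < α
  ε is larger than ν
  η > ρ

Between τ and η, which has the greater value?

τ < ε and ε < σ give τ < σ.
Then σ < α extends the chain to α.
With α < ρ: τ < ε < σ < α < ρ.
Then ρ < η extends the chain to η.
So τ < η; η is the larger of the two.

η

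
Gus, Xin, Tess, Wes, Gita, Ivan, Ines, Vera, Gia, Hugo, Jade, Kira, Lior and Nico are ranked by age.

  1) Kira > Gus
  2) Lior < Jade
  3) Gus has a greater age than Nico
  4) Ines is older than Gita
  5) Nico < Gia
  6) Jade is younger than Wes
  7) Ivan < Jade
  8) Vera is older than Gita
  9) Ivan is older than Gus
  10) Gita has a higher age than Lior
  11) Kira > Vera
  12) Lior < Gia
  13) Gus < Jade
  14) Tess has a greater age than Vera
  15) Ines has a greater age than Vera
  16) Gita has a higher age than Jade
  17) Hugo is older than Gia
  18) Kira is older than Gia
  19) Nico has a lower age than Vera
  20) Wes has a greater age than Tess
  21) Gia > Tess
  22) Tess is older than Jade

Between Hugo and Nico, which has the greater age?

Nico < Gus < Ivan < Jade < Gita < Vera < Tess < Gia < Hugo, by transitivity through Gus, Ivan, Jade, Gita, Vera, Tess, Gia.
So Nico < Hugo; Hugo is the older of the two.

Hugo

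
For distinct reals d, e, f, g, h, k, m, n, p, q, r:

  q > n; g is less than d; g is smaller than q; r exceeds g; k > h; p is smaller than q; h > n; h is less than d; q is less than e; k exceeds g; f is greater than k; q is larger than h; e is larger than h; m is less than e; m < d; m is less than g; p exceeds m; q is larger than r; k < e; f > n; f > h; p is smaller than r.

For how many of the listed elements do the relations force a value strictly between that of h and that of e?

The relations place h below e. An element lies strictly between them when it is forced above h and also forced below e.
Above h: {k, f, d, q}. Below e: {n, m, p, g, k, r, q}.
Intersection: {k, q} — 2.

2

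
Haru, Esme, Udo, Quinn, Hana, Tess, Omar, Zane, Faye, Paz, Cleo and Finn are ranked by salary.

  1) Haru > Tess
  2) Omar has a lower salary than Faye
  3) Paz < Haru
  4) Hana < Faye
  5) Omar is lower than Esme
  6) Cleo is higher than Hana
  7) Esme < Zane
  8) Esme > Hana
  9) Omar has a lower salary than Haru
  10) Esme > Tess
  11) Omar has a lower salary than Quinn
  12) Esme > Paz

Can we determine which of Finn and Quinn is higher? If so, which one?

undetermined

Following every chain through Finn: nothing is chained to Finn.
Quinn is not reached, and no chain runs the other way from Quinn to Finn.
So the given relations leave the order of Finn and Quinn undetermined.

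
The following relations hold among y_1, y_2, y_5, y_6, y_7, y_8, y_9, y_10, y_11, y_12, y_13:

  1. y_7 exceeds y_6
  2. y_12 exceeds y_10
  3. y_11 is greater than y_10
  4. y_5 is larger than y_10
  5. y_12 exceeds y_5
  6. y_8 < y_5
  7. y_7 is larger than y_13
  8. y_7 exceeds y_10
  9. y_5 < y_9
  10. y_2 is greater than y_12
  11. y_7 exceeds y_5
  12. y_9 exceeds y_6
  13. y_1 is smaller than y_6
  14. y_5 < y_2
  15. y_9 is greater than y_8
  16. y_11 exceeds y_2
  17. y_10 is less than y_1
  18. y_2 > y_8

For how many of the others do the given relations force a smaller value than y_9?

5

Directly below y_9: y_8, y_5, y_6.
One step further: y_10, y_1 (5 so far).
No other element is forced below y_9 by the given relations, so the count is 5.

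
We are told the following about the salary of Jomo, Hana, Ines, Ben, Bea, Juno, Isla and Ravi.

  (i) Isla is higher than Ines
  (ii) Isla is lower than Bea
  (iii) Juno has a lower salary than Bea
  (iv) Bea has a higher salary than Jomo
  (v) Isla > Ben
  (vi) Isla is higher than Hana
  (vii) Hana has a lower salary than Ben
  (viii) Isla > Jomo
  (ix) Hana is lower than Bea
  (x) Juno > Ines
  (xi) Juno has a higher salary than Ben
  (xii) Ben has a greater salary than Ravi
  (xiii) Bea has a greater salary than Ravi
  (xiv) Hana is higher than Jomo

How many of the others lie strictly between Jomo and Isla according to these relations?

2

The relations place Jomo below Isla. An element lies strictly between them when it is forced above Jomo and also forced below Isla.
Above Jomo: {Hana, Ben, Juno, Bea}. Below Isla: {Ines, Hana, Ravi, Ben}.
Intersection: {Hana, Ben} — 2.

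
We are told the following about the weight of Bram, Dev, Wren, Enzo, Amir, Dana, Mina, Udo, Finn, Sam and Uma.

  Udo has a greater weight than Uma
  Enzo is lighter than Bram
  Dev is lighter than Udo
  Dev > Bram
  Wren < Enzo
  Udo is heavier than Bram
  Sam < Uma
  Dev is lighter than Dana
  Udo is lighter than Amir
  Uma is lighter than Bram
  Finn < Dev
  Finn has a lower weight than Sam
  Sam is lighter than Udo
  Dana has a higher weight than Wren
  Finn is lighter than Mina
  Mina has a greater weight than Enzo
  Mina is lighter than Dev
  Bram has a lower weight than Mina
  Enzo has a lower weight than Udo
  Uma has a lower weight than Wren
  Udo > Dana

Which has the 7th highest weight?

Piecing the relations together gives one ordering: Finn < Sam < Uma < Wren < Enzo < Bram < Mina < Dev < Dana < Udo < Amir.
The 7th largest is Enzo.

Enzo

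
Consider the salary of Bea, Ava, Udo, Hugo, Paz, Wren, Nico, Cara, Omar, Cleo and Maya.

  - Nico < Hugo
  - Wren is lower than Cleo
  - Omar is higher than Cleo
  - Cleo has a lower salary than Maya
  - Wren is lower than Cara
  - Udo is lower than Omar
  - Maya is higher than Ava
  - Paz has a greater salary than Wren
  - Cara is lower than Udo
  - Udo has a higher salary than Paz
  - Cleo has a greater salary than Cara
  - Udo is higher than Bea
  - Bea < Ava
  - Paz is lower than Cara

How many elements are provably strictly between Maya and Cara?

Chaining upward from Cara reaches: Udo, Cleo, Omar.
Chaining downward from Maya reaches: Wren, Bea, Paz, Ava, Cleo.
Strictly between Cara and Maya are those in both lists: Cleo — 1 element.

1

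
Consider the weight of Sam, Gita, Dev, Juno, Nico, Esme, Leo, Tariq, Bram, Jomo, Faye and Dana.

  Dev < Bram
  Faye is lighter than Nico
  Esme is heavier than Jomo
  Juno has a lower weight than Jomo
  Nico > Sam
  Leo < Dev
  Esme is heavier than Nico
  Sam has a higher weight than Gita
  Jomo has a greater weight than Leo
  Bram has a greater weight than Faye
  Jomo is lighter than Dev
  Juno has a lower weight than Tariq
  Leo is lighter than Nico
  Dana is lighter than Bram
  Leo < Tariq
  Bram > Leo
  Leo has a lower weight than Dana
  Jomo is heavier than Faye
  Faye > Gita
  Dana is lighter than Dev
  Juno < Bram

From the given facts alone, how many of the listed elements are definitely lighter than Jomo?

Directly below Jomo: Leo, Faye, Juno.
One step further: Gita (4 so far).
Nothing else is reachable below Jomo; 4 in all.

4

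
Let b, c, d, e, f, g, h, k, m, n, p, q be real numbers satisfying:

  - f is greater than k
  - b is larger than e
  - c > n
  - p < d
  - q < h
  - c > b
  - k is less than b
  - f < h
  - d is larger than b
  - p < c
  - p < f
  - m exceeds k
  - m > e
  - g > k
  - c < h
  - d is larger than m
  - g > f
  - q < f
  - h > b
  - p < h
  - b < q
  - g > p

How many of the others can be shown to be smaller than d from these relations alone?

From d the given relations immediately reach p, m, b.
From those, e, k — 5 in total.
Nothing else is reachable below d; 5 in all.

5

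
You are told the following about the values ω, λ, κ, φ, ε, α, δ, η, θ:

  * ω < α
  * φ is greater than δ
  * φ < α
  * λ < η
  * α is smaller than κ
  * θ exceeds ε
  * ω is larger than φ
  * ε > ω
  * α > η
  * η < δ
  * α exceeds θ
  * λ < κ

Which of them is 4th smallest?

φ

The consecutive relations fix a unique order: λ < η < δ < φ < ω < ε < θ < α < κ.
Counting 4 from the smallest end gives φ.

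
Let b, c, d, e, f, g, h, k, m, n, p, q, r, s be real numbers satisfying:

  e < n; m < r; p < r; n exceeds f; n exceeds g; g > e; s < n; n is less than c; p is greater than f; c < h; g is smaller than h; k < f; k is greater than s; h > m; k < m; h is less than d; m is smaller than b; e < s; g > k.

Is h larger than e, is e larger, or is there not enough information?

h

Following the relations from e: e < s < k < f < n < c < h.
So h is larger.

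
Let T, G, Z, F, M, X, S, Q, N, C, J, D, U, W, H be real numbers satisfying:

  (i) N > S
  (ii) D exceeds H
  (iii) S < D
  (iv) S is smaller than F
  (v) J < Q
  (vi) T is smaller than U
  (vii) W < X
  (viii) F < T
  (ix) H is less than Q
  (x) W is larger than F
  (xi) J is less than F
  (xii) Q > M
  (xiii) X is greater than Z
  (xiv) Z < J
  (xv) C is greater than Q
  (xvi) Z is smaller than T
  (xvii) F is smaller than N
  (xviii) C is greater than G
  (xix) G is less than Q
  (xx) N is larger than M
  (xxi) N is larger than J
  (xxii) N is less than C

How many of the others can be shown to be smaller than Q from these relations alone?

5

The elements the relations force below Q are M, Z, J, H, G — no chain reaches any other.
That is 5.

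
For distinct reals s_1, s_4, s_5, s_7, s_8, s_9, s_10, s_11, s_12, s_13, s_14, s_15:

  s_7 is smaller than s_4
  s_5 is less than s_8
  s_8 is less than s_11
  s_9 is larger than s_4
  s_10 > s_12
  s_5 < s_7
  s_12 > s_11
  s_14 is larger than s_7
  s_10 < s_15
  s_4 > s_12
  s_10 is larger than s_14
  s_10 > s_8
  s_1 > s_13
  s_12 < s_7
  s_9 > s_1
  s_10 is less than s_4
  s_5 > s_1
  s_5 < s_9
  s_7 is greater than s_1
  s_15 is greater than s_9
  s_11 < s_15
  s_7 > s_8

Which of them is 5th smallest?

s_11

Piecing the relations together gives one ordering: s_13 < s_1 < s_5 < s_8 < s_11 < s_12 < s_7 < s_14 < s_10 < s_4 < s_9 < s_15.
Counting 5 from the smallest end gives s_11.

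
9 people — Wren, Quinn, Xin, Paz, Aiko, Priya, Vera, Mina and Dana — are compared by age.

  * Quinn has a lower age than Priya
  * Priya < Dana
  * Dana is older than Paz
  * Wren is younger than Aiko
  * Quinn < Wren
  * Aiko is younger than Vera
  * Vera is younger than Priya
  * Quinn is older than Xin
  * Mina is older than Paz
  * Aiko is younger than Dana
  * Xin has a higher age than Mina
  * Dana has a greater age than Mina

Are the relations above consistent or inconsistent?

Every relation is compatible with Paz < Mina < Xin < Quinn < Wren < Aiko < Vera < Priya < Dana; the set is consistent.

consistent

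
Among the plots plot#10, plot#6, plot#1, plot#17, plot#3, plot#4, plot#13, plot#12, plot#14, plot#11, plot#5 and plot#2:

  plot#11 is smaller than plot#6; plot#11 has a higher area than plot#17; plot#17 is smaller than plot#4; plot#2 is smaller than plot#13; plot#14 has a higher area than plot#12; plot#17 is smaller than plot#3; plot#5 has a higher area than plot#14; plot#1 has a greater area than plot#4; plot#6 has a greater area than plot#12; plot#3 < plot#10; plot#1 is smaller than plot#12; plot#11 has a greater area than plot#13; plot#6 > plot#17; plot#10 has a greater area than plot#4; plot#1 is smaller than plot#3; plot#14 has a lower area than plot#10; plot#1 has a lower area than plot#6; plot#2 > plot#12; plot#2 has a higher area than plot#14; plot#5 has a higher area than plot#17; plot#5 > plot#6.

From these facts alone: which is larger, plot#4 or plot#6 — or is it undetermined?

plot#6

plot#4 < plot#1 and plot#1 < plot#12 give plot#4 < plot#12.
With plot#12 < plot#14: plot#4 < plot#1 < plot#12 < plot#14.
Then plot#14 < plot#2 extends the chain to plot#2.
With plot#2 < plot#13: plot#4 < plot#1 < plot#12 < plot#14 < plot#2 < plot#13.
Then plot#13 < plot#11 extends the chain to plot#11.
Then plot#11 < plot#6 extends the chain to plot#6.
So plot#6 is larger.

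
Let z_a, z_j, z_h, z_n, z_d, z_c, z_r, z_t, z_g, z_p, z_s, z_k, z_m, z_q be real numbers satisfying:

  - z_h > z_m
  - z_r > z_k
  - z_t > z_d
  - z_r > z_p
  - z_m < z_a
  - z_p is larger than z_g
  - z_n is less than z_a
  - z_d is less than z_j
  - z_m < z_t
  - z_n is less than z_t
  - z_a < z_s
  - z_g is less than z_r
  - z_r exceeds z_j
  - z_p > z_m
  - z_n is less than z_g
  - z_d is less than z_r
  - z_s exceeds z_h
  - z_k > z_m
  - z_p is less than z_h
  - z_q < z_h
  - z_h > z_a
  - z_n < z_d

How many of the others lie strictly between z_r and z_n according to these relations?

4

The relations place z_n below z_r. An element lies strictly between them when it is forced above z_n and also forced below z_r.
Above z_n: {z_d, z_j, z_a, z_g, z_t, z_p, z_h, z_s}. Below z_r: {z_m, z_d, z_j, z_g, z_p, z_k}.
Intersection: {z_d, z_j, z_g, z_p} — 4.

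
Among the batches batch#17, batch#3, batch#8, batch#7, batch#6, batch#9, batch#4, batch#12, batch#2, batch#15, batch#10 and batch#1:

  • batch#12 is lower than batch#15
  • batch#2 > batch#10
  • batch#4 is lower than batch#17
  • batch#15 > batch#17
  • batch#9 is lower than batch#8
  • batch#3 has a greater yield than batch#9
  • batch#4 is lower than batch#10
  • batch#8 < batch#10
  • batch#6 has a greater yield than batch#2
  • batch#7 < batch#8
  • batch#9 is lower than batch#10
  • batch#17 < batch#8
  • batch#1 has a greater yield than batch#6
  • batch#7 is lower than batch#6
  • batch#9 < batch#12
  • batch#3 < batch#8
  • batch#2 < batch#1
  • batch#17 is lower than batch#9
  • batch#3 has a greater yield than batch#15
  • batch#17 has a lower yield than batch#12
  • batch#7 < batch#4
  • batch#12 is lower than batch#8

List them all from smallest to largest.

batch#7 < batch#4 < batch#17 < batch#9 < batch#12 < batch#15 < batch#3 < batch#8 < batch#10 < batch#2 < batch#6 < batch#1

The consecutive links are each given: batch#7 < batch#4; batch#4 < batch#17; batch#17 < batch#9; batch#9 < batch#12; batch#12 < batch#15; batch#15 < batch#3; batch#3 < batch#8; batch#8 < batch#10; batch#10 < batch#2; batch#2 < batch#6; batch#6 < batch#1.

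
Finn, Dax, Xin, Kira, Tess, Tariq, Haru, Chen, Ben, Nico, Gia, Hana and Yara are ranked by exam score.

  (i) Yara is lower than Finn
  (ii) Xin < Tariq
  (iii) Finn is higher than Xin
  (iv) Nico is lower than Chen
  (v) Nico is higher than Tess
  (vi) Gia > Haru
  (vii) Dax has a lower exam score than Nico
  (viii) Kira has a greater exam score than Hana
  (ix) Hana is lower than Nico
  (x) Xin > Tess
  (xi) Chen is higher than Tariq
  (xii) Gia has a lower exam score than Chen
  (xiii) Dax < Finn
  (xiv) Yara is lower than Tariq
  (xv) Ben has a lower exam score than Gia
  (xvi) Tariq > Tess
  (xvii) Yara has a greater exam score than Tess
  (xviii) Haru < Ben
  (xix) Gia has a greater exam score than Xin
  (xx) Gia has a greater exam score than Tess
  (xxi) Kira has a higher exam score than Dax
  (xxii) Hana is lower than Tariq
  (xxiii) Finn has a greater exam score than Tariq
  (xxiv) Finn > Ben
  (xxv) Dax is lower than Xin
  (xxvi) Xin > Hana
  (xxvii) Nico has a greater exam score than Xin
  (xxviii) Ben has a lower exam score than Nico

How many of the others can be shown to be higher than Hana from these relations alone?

The elements the relations force above Hana are Xin, Kira, Tariq, Finn, Nico, Gia, Chen — no chain reaches any other.
That is 7.

7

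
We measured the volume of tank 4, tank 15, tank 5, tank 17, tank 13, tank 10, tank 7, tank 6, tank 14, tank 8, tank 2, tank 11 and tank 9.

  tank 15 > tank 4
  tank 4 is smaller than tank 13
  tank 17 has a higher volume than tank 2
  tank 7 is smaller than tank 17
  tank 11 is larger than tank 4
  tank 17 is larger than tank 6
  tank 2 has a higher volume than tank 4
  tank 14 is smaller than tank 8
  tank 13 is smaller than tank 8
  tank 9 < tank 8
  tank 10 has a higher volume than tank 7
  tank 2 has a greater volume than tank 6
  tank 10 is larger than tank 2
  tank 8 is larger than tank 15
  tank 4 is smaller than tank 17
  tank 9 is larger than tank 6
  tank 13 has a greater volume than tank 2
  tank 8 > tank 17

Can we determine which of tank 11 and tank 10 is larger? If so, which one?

Following every chain through tank 10: below tank 10 we get tank 6, tank 7, tank 4, tank 2.
tank 11 is not reached, and no chain runs the other way from tank 11 to tank 10.
So the given relations leave the order of tank 10 and tank 11 undetermined.

undetermined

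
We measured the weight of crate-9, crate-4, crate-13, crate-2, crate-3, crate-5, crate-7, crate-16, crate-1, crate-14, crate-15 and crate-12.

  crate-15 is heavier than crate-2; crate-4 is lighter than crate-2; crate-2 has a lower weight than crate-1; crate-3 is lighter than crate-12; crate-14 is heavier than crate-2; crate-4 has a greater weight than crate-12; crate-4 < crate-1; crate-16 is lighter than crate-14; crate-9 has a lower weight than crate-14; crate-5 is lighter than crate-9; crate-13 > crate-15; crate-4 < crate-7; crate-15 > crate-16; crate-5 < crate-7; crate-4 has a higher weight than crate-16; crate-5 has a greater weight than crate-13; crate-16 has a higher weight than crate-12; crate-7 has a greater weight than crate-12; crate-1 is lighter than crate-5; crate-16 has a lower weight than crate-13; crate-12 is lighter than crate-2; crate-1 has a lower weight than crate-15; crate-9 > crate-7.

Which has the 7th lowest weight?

Piecing the relations together gives one ordering: crate-3 < crate-12 < crate-16 < crate-4 < crate-2 < crate-1 < crate-15 < crate-13 < crate-5 < crate-7 < crate-9 < crate-14.
Counting 7 from the smallest end gives crate-15.

crate-15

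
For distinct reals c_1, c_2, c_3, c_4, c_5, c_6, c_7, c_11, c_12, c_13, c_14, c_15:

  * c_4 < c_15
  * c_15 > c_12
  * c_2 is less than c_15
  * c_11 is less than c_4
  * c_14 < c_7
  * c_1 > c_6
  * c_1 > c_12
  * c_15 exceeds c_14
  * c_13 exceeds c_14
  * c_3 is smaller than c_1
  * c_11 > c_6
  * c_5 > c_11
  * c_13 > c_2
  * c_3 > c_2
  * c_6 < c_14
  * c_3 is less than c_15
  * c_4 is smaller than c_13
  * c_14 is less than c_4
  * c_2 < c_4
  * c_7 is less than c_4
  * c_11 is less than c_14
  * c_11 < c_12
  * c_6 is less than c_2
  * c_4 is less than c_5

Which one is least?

c_11 is not least since c_6 < c_11; c_2 is not least since c_6 < c_2; c_14 is not least since c_11 < c_14; c_12 is not least since c_11 < c_12; c_3 is not least since c_2 < c_3; c_7 is not least since c_14 < c_7; c_4 is not least since c_14 < c_4; c_1 is not least since c_6 < c_1; c_15 is not least since c_12 < c_15; c_13 is not least since c_14 < c_13; c_5 is not least since c_11 < c_5.
Only c_6 has nothing below it, so c_6 is the least.

c_6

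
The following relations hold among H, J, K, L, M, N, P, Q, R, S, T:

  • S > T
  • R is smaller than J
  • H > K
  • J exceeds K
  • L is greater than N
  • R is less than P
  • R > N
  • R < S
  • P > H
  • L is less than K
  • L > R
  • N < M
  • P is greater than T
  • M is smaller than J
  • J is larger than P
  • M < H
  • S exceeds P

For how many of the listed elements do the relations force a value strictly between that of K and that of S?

The relations place K below S. An element lies strictly between them when it is forced above K and also forced below S.
Above K: {H, P, J}. Below S: {T, N, R, M, L, H, P}.
Intersection: {H, P} — 2.

2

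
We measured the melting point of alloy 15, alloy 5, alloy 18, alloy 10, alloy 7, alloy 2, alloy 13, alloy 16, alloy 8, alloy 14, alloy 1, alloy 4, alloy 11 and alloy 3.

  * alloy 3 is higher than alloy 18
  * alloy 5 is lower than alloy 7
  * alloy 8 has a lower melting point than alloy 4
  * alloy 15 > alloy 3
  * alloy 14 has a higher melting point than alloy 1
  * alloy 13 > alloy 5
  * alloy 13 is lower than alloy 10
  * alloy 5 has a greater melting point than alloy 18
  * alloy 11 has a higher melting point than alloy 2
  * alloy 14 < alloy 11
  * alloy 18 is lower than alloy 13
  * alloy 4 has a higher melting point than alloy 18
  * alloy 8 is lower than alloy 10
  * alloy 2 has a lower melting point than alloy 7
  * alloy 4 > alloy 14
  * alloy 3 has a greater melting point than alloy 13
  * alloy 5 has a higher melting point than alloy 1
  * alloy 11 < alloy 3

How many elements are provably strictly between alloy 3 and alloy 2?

Chaining upward from alloy 2 reaches: alloy 11, alloy 7, alloy 15.
Chaining downward from alloy 3 reaches: alloy 18, alloy 1, alloy 5, alloy 14, alloy 11, alloy 13.
Strictly between alloy 2 and alloy 3 are those in both lists: alloy 11 — 1 element.

1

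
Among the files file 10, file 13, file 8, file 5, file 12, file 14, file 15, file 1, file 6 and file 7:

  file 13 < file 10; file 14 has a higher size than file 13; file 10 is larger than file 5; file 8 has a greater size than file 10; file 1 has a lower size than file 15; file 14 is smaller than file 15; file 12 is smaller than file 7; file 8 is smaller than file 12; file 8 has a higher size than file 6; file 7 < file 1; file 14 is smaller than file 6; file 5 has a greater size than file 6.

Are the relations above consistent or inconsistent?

consistent

Every relation is compatible with file 13 < file 14 < file 6 < file 5 < file 10 < file 8 < file 12 < file 7 < file 1 < file 15; the set is consistent.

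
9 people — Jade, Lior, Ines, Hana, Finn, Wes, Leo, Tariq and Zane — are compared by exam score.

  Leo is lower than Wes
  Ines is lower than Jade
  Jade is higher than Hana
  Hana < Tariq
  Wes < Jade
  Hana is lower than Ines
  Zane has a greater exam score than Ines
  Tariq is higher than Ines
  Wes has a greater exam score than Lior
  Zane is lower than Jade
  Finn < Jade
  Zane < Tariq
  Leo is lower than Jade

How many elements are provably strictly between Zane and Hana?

Chaining upward from Hana reaches: Ines, Tariq, Jade.
Chaining downward from Zane reaches: Ines.
Strictly between Hana and Zane are those in both lists: Ines — 1 element.

1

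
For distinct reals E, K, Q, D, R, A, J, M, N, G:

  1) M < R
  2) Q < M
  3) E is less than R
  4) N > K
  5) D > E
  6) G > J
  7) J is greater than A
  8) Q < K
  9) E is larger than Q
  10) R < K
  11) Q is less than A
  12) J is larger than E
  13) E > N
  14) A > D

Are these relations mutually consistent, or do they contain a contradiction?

We have E < R stated directly, yet also R < K < N < E by chaining the others — so R < E. Contradiction.

inconsistent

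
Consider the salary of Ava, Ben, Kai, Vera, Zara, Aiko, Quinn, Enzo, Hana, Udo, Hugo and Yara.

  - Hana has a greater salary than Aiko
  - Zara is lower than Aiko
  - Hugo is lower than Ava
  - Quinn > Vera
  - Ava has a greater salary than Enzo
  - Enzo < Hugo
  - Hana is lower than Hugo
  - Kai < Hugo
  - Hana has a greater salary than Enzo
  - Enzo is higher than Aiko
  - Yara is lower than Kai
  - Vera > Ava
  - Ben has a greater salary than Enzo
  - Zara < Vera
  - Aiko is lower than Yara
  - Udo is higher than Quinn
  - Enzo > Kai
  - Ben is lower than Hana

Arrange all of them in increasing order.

Zara < Aiko < Yara < Kai < Enzo < Ben < Hana < Hugo < Ava < Vera < Quinn < Udo

Each adjacent pair is fixed by a given relation: Zara < Aiko; Aiko < Yara; Yara < Kai; Kai < Enzo; Enzo < Ben; Ben < Hana; Hana < Hugo; Hugo < Ava; Ava < Vera; Vera < Quinn; Quinn < Udo. Chaining them end to end gives the full order.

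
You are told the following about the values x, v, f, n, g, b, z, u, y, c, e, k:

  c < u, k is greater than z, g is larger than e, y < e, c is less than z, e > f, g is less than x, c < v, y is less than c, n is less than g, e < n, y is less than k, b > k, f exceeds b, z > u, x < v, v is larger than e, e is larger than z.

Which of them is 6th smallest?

Chaining the given pairs: y < c < u < z < k < b < f < e < n < g < x < v.
The 6th smallest is b.

b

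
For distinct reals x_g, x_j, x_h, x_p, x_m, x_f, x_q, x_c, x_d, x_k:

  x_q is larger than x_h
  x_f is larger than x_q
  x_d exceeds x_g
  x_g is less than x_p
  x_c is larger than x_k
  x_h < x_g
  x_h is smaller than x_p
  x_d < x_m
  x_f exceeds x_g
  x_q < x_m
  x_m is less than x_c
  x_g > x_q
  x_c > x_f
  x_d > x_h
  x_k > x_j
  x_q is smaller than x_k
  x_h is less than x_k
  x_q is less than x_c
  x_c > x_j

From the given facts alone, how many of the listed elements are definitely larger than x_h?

8

Directly above x_h: x_q, x_g, x_p, x_d, x_k.
One step further: x_f, x_m, x_c (8 so far).
Nothing else is reachable above x_h; 8 in all.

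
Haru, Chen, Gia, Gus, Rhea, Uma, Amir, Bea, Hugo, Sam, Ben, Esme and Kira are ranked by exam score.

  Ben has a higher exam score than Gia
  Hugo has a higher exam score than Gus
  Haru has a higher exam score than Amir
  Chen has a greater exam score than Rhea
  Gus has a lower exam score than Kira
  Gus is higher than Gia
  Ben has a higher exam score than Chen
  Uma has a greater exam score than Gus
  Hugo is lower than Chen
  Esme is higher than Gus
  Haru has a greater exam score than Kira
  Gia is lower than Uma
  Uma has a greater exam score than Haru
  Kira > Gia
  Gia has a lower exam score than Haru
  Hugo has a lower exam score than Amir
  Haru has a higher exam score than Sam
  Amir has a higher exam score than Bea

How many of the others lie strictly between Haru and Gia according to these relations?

Chaining upward from Gia reaches: Gus, Hugo, Kira, Amir, Esme, Uma, Chen, Ben.
Chaining downward from Haru reaches: Bea, Gus, Sam, Hugo, Kira, Amir.
Strictly between Gia and Haru are those in both lists: Gus, Hugo, Kira, Amir — 4 elements.

4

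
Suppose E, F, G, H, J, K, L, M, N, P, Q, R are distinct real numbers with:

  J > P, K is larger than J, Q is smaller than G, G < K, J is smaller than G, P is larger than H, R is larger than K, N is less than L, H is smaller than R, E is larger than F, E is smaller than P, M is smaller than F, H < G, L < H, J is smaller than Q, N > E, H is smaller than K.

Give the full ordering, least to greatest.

Nothing is placed below M, so it is least; from there M < F; F < E; E < N; N < L; L < H; H < P; P < J; J < Q; Q < G; G < K; K < R, each given directly.

M < F < E < N < L < H < P < J < Q < G < K < R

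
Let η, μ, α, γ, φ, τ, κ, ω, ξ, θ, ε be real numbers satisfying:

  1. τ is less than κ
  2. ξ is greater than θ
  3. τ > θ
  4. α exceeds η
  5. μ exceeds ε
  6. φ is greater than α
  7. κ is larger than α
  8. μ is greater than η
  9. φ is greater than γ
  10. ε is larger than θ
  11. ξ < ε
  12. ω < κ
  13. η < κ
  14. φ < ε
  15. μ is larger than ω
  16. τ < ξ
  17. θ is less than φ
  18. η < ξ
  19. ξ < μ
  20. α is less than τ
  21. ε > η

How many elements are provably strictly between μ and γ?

2

Chaining upward from γ reaches: φ, ε.
Chaining downward from μ reaches: η, θ, ω, α, φ, τ, ξ, ε.
Strictly between γ and μ are those in both lists: φ, ε — 2 elements.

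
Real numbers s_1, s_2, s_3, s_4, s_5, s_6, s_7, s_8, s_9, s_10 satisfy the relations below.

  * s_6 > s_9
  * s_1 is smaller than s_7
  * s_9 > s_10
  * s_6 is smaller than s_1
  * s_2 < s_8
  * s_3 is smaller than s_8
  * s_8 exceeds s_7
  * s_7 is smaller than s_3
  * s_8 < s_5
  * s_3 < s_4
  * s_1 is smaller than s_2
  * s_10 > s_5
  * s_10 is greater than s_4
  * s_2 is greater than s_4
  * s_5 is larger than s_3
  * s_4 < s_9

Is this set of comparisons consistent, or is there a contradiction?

Chaining the given relations yields s_1 < s_7 < s_3 < s_4 < s_2 < s_8 < s_5 < s_10 < s_9 < s_6, so s_1 < s_6. But one relation states s_6 < s_1. These cannot both hold.

inconsistent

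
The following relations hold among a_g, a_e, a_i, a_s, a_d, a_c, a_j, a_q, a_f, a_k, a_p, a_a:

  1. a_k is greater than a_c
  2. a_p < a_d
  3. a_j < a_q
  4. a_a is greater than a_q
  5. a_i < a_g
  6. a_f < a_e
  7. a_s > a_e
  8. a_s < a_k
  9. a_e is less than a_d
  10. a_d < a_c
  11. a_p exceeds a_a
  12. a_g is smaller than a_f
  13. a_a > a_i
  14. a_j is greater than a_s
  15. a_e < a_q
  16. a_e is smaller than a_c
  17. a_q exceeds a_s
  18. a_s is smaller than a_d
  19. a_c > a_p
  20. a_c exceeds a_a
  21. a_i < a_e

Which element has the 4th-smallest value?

a_e

Chaining the given pairs: a_i < a_g < a_f < a_e < a_s < a_j < a_q < a_a < a_p < a_d < a_c < a_k.
The 4th smallest is a_e.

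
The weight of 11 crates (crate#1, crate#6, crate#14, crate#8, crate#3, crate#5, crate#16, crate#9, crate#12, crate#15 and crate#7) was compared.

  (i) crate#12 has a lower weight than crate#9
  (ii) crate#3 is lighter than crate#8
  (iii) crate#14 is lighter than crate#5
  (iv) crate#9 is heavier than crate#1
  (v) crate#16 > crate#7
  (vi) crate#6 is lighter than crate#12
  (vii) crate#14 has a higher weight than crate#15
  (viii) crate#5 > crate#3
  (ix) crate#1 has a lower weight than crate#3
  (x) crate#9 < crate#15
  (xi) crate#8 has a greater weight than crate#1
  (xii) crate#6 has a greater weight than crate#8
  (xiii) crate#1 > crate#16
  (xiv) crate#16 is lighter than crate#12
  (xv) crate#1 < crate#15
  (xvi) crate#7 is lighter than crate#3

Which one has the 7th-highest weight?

crate#8

Chaining the given pairs: crate#7 < crate#16 < crate#1 < crate#3 < crate#8 < crate#6 < crate#12 < crate#9 < crate#15 < crate#14 < crate#5.
Counting 7 from the largest end gives crate#8.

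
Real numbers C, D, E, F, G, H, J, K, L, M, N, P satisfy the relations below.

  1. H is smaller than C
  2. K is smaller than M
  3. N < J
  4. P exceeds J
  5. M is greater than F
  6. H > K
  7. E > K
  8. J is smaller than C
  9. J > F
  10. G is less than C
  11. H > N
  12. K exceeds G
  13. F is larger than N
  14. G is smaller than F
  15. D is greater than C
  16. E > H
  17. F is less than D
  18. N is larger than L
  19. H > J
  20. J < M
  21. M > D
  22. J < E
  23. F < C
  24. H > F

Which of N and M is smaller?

N

N < F and F < J give N < J.
With J < H: N < F < J < H.
Then H < C extends the chain to C.
Then C < D extends the chain to D.
Then D < M extends the chain to M.
So N < M; N is the smaller of the two.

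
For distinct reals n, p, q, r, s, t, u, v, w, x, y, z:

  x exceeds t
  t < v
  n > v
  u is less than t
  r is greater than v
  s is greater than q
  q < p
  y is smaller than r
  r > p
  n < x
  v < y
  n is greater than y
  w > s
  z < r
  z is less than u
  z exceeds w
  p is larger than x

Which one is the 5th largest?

The consecutive relations fix a unique order: q < s < w < z < u < t < v < y < n < x < p < r.
The 5th largest is y.

y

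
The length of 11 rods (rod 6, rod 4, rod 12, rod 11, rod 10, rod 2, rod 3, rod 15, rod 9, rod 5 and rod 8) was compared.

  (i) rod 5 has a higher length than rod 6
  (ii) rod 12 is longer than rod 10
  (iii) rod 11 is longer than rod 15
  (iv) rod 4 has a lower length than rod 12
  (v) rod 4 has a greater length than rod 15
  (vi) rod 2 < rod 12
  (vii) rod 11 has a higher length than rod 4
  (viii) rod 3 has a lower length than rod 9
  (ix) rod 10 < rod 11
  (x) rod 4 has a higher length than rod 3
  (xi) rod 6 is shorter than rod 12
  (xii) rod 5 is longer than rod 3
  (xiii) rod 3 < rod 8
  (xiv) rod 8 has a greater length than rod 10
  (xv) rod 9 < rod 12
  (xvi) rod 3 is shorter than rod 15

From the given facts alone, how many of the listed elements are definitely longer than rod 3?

7

Directly above rod 3: rod 15, rod 9, rod 4, rod 8, rod 5.
One step further: rod 11, rod 12 (7 so far).
No other element is forced above rod 3 by the given relations, so the count is 7.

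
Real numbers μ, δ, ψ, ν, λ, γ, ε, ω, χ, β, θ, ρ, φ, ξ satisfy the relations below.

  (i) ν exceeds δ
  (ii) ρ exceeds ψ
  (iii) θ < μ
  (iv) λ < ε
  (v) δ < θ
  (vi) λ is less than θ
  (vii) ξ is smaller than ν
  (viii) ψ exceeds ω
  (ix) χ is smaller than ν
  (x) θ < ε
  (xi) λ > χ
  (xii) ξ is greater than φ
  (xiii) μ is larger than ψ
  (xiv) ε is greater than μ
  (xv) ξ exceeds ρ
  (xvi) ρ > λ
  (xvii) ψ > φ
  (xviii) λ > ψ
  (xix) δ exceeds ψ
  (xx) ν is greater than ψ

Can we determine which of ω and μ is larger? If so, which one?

μ

The relevant relations are ω < ψ; ψ < λ; λ < θ; θ < μ.
Together: ω < ψ < λ < θ < μ.
So μ is larger.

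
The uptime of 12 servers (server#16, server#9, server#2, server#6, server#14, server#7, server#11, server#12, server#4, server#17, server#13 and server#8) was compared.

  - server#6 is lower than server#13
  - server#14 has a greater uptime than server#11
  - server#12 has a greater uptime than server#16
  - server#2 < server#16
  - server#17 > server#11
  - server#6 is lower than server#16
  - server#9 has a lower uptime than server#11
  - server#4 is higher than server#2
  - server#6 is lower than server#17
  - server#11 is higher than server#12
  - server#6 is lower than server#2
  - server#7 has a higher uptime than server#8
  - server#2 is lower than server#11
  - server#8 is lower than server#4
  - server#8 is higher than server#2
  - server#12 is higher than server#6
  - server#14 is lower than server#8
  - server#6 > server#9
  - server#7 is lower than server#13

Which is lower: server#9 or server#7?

Link the given pairs in sequence: server#9 < server#6; server#6 < server#2; server#2 < server#16; server#16 < server#12; server#12 < server#11; server#11 < server#14; server#14 < server#8; server#8 < server#7.
Chaining these gives server#9 < server#6 < server#2 < server#16 < server#12 < server#11 < server#14 < server#8 < server#7.
So server#9 < server#7; server#9 is the lower of the two.

server#9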